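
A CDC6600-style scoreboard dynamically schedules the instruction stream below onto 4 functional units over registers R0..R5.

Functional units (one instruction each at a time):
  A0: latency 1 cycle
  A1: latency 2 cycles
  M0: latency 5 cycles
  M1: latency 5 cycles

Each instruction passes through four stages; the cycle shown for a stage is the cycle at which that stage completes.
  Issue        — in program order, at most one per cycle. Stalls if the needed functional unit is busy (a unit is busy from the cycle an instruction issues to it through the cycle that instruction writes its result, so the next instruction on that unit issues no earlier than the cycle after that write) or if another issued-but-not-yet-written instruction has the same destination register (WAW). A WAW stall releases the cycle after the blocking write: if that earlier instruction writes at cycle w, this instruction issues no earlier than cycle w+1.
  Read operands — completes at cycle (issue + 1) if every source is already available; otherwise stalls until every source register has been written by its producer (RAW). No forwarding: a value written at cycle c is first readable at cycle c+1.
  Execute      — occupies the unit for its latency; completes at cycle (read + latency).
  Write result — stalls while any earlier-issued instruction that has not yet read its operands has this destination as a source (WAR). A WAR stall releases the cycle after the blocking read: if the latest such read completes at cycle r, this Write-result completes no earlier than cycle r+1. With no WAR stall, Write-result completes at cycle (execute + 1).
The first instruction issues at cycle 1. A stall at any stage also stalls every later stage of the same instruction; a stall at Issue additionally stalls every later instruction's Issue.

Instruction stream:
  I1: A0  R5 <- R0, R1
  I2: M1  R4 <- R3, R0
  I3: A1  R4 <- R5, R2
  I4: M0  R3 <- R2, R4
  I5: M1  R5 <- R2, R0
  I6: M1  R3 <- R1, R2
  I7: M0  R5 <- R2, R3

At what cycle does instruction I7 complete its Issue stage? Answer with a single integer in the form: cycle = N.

cycle = 23

[I1] 1/2/3/4
[I2] 2/3/8/9
[I3] 10/11/13/14  (WAW R4: wait I2 write@9)
[I4] 11/15/20/21  (RAW R4: wait I3 write@14)
[I5] 12/13/18/19
[I6] 22/23/28/29  (WAW R3: wait I4 write@21)
[I7] 23/30/35/36  (RAW R3: wait I6 write@29)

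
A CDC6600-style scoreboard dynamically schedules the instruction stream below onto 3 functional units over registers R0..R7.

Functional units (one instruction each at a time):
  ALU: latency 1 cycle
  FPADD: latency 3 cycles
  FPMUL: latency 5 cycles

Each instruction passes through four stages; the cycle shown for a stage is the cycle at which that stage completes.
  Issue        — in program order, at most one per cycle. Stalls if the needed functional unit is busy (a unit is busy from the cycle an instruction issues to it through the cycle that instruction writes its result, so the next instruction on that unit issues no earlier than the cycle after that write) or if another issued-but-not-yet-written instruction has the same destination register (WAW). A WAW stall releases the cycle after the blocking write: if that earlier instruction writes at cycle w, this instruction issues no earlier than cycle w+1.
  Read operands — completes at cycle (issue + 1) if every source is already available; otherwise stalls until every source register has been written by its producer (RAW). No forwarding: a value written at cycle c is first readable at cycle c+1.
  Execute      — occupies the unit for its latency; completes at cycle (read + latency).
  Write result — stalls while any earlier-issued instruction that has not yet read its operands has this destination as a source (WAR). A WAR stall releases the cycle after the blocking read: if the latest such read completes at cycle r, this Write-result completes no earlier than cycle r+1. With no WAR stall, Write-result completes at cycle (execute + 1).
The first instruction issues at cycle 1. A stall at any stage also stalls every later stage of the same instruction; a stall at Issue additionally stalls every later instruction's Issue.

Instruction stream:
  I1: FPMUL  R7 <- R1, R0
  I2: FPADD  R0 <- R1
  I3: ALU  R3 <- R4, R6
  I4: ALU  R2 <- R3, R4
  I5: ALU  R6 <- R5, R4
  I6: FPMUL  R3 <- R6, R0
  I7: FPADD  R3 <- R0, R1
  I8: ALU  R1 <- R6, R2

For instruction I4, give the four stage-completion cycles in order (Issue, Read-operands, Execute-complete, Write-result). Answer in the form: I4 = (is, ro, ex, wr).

I4 = (7, 8, 9, 10)

cycle 1: issue I1 (FPMUL)
cycle 2: I1 read-ops · issue I2 (FPADD)
cycle 3: I2 read-ops · issue I3 (ALU)
cycle 4: I3 read-ops
cycle 5: I3 finished on ALU
cycle 6: I2 finished on FPADD · I3→R3
cycle 7: I1 finished on FPMUL · I2→R0 · issue I4 (ALU)
cycle 8: I1→R7 · I4 read-ops
cycle 9: I4 finished on ALU
cycle 10: I4→R2
cycle 11: issue I5 (ALU)
cycle 12: I5 read-ops · issue I6 (FPMUL)
cycle 13: I5 finished on ALU
cycle 14: I5→R6
cycle 15: I6 read-ops
cycle 20: I6 finished on FPMUL
cycle 21: I6→R3
cycle 22: issue I7 (FPADD)
cycle 23: I7 read-ops · issue I8 (ALU)
cycle 24: I8 read-ops
cycle 25: I8 finished on ALU
cycle 26: I7 finished on FPADD · I8→R1
cycle 27: I7→R3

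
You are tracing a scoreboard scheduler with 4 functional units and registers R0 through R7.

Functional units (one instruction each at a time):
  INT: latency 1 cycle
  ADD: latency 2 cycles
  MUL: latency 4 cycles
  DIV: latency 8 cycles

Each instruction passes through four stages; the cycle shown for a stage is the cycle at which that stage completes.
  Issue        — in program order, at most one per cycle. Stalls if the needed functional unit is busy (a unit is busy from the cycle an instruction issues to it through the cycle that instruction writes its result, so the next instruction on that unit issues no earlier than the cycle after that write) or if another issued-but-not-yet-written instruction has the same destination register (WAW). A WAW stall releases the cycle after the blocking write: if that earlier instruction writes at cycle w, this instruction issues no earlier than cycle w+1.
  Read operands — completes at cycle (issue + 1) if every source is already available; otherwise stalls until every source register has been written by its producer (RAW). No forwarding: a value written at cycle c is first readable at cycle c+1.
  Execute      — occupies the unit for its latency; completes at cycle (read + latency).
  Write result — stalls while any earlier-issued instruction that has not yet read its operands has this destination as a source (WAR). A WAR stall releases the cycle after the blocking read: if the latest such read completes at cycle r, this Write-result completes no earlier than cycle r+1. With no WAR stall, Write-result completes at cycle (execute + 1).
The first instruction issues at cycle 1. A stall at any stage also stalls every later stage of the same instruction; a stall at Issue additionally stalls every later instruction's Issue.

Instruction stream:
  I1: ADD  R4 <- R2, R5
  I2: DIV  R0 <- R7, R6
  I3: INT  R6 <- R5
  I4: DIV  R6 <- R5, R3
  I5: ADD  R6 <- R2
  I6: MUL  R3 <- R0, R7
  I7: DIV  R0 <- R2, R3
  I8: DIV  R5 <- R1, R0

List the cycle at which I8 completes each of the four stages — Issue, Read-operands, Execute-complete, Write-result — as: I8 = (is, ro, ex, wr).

I8 = (42, 43, 51, 52)

cycle 1: issue I1 (ADD)
cycle 2: I1 read-ops, issue I2 (DIV)
cycle 3: I2 read-ops, issue I3 (INT)
cycle 4: I1 finished on ADD, I3 read-ops
cycle 5: I1→R4, I3 finished on INT
cycle 6: I3→R6
cycle 11: I2 finished on DIV
cycle 12: I2→R0
cycle 13: issue I4 (DIV)
cycle 14: I4 read-ops
cycle 22: I4 finished on DIV
cycle 23: I4→R6
cycle 24: issue I5 (ADD)
cycle 25: I5 read-ops, issue I6 (MUL)
cycle 26: I6 read-ops, issue I7 (DIV)
cycle 27: I5 finished on ADD
cycle 28: I5→R6
cycle 30: I6 finished on MUL
cycle 31: I6→R3
cycle 32: I7 read-ops
cycle 40: I7 finished on DIV
cycle 41: I7→R0
cycle 42: issue I8 (DIV)
cycle 43: I8 read-ops
cycle 51: I8 finished on DIV
cycle 52: I8→R5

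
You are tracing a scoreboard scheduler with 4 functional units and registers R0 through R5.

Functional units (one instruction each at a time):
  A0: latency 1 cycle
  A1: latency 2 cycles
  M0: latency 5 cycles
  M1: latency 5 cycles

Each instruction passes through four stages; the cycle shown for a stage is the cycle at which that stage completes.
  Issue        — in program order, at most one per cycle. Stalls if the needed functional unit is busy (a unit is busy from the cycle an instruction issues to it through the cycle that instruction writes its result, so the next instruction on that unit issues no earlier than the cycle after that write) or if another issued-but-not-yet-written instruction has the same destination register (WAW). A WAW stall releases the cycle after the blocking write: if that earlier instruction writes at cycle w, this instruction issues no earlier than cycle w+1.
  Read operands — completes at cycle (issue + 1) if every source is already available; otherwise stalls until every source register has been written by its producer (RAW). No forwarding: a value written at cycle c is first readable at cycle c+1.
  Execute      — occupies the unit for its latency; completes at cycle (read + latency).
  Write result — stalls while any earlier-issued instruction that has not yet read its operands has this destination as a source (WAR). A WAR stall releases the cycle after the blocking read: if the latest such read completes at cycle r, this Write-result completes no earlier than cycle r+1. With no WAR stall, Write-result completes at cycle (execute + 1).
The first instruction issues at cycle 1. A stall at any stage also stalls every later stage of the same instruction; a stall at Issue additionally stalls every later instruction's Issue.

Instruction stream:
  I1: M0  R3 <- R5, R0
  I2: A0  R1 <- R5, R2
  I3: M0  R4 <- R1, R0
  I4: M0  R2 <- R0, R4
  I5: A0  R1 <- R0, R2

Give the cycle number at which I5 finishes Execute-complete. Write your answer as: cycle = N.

cycle = 26

[1] I1 dispatched to M0
[2] I1 operands ready · I2 dispatched to A0
[3] I2 operands ready
[4] I2 complete
[5] R1←I2
[7] I1 complete
[8] R3←I1
[9] I3 dispatched to M0
[10] I3 operands ready
[15] I3 complete
[16] R4←I3
[17] I4 dispatched to M0
[18] I4 operands ready · I5 dispatched to A0
[23] I4 complete
[24] R2←I4
[25] I5 operands ready
[26] I5 complete
[27] R1←I5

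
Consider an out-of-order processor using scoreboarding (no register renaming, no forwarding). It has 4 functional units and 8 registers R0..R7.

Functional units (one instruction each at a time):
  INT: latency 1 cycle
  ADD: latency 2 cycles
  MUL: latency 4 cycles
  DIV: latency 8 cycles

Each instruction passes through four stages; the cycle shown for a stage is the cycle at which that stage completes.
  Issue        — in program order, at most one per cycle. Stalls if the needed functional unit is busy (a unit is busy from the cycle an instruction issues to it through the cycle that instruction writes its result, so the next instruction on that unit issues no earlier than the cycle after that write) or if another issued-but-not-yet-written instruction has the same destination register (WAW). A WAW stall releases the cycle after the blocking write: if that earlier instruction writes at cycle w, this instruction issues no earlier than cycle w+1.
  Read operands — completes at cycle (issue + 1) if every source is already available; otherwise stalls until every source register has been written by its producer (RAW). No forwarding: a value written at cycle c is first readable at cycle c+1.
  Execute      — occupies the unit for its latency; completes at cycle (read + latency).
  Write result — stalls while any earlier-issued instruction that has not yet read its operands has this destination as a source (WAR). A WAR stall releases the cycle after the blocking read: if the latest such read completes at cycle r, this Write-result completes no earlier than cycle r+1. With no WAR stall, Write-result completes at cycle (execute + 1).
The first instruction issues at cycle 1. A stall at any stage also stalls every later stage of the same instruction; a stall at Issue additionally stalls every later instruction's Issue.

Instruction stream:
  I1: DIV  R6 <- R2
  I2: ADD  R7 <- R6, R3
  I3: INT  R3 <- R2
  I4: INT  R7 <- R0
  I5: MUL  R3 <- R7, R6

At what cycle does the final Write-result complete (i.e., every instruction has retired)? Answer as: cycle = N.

cycle = 25

t=1  I1→DIV
t=2  I1 RO · I2→ADD
t=3  I3→INT
t=4  I3 RO
t=5  I3 EX
t=10  I1 EX
t=11  I1 WR R6
t=12  I2 RO
t=13  I3 WR R3
t=14  I2 EX
t=15  I2 WR R7
t=16  I4→INT
t=17  I4 RO · I5→MUL
t=18  I4 EX
t=19  I4 WR R7
t=20  I5 RO
t=24  I5 EX
t=25  I5 WR R3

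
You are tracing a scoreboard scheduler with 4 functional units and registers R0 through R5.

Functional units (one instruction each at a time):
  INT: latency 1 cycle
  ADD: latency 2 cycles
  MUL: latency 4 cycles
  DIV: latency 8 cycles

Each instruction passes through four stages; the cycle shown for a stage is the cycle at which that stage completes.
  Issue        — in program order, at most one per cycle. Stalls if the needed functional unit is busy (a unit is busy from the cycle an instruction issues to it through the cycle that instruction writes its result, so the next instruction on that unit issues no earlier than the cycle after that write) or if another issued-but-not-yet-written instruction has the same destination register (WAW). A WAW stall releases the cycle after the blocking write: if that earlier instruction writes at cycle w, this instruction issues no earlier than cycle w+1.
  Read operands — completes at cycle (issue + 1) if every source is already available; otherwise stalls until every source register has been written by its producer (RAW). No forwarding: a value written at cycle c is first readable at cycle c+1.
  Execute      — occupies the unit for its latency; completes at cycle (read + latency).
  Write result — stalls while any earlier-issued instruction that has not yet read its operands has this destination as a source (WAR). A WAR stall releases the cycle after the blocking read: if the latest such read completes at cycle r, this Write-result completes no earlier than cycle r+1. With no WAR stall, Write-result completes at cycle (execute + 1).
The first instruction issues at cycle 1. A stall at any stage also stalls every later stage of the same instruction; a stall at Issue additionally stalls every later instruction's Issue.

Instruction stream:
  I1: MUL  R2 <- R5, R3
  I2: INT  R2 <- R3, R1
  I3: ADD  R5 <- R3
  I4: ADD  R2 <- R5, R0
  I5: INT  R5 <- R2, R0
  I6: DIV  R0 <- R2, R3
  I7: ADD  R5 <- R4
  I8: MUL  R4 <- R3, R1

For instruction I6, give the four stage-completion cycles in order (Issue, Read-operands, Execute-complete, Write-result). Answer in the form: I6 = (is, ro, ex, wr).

t=1  I1 issues→MUL
t=2  I1 reads
t=6  I1 exec-done
t=7  I1 writes R2
t=8  I2 issues→INT
t=9  I2 reads; I3 issues→ADD
t=10  I2 exec-done; I3 reads
t=11  I2 writes R2
t=12  I3 exec-done
t=13  I3 writes R5
t=14  I4 issues→ADD
t=15  I4 reads; I5 issues→INT
t=16  I6 issues→DIV
t=17  I4 exec-done
t=18  I4 writes R2
t=19  I5 reads; I6 reads
t=20  I5 exec-done
t=21  I5 writes R5
t=22  I7 issues→ADD
t=23  I7 reads; I8 issues→MUL
t=24  I8 reads
t=25  I7 exec-done
t=26  I7 writes R5
t=27  I6 exec-done
t=28  I6 writes R0; I8 exec-done
t=29  I8 writes R4

I6 = (16, 19, 27, 28)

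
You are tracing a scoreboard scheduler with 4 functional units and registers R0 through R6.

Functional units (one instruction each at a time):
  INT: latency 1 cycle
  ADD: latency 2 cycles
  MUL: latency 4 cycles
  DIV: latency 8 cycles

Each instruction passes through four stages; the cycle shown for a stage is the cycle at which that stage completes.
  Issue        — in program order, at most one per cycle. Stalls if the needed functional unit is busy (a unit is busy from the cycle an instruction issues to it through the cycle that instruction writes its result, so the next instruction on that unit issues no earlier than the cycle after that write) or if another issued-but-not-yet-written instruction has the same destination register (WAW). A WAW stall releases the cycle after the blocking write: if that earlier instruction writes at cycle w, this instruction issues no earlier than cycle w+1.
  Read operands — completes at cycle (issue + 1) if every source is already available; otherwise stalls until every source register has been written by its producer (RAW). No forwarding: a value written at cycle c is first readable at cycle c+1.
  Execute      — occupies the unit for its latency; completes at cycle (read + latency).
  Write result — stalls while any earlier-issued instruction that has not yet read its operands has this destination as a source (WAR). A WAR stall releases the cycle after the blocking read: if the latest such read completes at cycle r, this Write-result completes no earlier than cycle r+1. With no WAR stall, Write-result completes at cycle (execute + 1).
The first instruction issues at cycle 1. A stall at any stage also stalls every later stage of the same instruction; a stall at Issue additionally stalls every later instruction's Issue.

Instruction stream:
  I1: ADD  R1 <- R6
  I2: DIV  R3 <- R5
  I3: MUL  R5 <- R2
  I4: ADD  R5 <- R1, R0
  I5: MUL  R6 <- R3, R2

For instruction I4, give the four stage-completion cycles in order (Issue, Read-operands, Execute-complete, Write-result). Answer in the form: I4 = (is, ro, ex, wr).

I4 = (10, 11, 13, 14)

  I1 | 1 | 2 | 4 | 5
  I2 | 2 | 3 | 11 | 12
  I3 | 3 | 4 | 8 | 9
  I4 | 10 | 11 | 13 | 14   WAW R5: wait I3 write@9
  I5 | 11 | 13 | 17 | 18   RAW R3: wait I2 write@12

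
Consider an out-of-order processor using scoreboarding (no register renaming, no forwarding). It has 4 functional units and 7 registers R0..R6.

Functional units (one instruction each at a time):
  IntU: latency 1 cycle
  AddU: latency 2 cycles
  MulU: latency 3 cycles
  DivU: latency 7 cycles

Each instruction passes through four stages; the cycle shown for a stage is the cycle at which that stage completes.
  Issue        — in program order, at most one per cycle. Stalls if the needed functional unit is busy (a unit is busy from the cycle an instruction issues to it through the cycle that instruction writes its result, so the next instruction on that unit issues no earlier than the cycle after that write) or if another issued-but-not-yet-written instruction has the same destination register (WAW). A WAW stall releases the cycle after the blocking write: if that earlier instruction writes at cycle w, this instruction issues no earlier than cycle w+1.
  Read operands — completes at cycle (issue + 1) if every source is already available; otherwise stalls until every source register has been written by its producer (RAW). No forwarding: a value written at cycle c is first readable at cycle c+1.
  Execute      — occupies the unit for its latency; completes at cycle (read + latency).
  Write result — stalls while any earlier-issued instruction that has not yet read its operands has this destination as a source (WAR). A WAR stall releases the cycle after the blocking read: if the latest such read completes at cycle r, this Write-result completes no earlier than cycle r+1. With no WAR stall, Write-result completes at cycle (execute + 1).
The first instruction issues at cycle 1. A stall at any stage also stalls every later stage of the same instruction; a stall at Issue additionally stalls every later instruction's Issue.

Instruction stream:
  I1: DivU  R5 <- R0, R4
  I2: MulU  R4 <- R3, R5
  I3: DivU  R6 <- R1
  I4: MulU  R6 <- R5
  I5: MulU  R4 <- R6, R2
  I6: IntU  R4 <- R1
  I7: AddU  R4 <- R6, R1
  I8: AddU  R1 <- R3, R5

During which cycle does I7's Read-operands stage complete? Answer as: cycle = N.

cycle 1: I1 dispatched to DivU
cycle 2: I1 operands ready · I2 dispatched to MulU
cycle 9: I1 complete
cycle 10: R5←I1
cycle 11: I2 operands ready · I3 dispatched to DivU
cycle 12: I3 operands ready
cycle 14: I2 complete
cycle 15: R4←I2
cycle 19: I3 complete
cycle 20: R6←I3
cycle 21: I4 dispatched to MulU
cycle 22: I4 operands ready
cycle 25: I4 complete
cycle 26: R6←I4
cycle 27: I5 dispatched to MulU
cycle 28: I5 operands ready
cycle 31: I5 complete
cycle 32: R4←I5
cycle 33: I6 dispatched to IntU
cycle 34: I6 operands ready
cycle 35: I6 complete
cycle 36: R4←I6
cycle 37: I7 dispatched to AddU
cycle 38: I7 operands ready
cycle 40: I7 complete
cycle 41: R4←I7
cycle 42: I8 dispatched to AddU
cycle 43: I8 operands ready
cycle 45: I8 complete
cycle 46: R1←I8

cycle = 38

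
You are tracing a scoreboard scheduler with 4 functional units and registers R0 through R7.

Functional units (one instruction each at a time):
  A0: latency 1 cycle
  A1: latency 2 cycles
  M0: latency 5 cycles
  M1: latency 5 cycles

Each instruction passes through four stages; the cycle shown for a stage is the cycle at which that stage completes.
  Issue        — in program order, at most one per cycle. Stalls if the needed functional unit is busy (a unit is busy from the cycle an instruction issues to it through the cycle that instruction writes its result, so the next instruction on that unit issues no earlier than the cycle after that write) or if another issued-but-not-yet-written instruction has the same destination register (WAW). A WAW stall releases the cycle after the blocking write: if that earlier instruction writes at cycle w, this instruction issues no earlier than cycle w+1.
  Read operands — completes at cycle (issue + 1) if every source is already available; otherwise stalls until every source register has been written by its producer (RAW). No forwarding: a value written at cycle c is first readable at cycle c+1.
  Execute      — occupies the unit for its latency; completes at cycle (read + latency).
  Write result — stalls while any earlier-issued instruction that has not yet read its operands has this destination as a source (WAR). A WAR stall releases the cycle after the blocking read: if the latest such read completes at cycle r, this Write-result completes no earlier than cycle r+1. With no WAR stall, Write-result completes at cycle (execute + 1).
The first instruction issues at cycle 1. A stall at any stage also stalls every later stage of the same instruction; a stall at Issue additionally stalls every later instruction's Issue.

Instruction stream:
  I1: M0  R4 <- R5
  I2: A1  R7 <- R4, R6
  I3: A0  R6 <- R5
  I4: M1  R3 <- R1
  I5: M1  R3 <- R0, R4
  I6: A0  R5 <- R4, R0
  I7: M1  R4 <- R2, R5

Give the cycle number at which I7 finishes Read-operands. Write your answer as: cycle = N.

  I1 | 1 | 2 | 7 | 8
  I2 | 2 | 9 | 11 | 12   RAW R4: wait I1 write@8
  I3 | 3 | 4 | 5 | 10   WAR R6: wait I2 read@9
  I4 | 4 | 5 | 10 | 11
  I5 | 12 | 13 | 18 | 19   struct: M1 busy until I4 writes@11
  I6 | 13 | 14 | 15 | 16
  I7 | 20 | 21 | 26 | 27   struct: M1 busy until I5 writes@19

cycle = 21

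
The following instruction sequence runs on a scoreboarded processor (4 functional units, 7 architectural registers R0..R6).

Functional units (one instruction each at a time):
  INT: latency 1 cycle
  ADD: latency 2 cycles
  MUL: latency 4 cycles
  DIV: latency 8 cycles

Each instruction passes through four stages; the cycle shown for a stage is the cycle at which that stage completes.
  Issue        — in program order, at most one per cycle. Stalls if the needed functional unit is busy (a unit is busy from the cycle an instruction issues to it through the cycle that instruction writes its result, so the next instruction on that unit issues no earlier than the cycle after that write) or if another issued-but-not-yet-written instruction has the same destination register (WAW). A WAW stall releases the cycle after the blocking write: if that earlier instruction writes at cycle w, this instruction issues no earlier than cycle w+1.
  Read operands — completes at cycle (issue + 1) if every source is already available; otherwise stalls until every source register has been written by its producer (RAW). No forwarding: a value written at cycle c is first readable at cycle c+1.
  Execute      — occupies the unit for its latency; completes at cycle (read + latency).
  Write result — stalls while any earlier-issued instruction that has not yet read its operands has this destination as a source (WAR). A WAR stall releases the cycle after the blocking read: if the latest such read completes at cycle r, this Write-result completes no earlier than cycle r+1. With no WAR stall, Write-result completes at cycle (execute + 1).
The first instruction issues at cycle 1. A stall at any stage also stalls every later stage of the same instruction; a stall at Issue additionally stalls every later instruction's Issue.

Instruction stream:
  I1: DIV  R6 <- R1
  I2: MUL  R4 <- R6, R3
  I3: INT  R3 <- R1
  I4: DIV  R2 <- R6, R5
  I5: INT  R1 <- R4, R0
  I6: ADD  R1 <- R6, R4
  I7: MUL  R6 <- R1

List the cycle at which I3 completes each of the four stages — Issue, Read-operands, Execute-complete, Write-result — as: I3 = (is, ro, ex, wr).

I3 = (3, 4, 5, 13)

I1: IS=1 RO=2 EX=10 WR=11
I2: IS=2 RO=12 EX=16 WR=17  [RAW R6: wait I1 write@11]
I3: IS=3 RO=4 EX=5 WR=13  [WAR R3: wait I2 read@12]
I4: IS=12 RO=13 EX=21 WR=22  [struct: DIV busy until I1 writes@11]
I5: IS=14 RO=18 EX=19 WR=20  [struct: INT busy until I3 writes@13; RAW R4: wait I2 write@17]
I6: IS=21 RO=22 EX=24 WR=25  [WAW R1: wait I5 write@20]
I7: IS=22 RO=26 EX=30 WR=31  [RAW R1: wait I6 write@25]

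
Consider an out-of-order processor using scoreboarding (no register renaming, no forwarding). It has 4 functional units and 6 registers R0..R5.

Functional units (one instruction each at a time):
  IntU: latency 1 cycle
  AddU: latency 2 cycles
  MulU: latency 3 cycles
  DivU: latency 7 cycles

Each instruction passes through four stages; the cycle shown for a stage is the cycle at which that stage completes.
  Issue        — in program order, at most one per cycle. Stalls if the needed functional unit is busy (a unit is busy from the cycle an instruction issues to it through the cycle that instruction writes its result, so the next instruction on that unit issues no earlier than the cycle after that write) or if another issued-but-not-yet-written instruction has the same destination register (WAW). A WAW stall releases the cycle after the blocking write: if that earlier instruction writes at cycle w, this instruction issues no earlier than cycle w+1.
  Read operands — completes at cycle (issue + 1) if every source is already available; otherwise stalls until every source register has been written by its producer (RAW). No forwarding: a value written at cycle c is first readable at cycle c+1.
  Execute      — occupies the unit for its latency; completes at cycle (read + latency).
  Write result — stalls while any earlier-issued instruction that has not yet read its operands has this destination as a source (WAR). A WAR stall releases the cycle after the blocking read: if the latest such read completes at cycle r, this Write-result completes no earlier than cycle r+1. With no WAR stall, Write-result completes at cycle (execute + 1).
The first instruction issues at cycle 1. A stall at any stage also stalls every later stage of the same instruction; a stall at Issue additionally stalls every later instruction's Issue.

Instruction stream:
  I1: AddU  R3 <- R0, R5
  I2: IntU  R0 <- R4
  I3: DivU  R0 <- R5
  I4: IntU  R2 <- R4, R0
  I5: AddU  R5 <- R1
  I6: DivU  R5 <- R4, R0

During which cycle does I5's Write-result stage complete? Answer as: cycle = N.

t=1  I1 issues→AddU
t=2  I1 reads, I2 issues→IntU
t=3  I2 reads
t=4  I1 exec-done, I2 exec-done
t=5  I1 writes R3, I2 writes R0
t=6  I3 issues→DivU
t=7  I3 reads, I4 issues→IntU
t=8  I5 issues→AddU
t=9  I5 reads
t=11  I5 exec-done
t=12  I5 writes R5
t=14  I3 exec-done
t=15  I3 writes R0
t=16  I4 reads, I6 issues→DivU
t=17  I4 exec-done, I6 reads
t=18  I4 writes R2
t=24  I6 exec-done
t=25  I6 writes R5

cycle = 12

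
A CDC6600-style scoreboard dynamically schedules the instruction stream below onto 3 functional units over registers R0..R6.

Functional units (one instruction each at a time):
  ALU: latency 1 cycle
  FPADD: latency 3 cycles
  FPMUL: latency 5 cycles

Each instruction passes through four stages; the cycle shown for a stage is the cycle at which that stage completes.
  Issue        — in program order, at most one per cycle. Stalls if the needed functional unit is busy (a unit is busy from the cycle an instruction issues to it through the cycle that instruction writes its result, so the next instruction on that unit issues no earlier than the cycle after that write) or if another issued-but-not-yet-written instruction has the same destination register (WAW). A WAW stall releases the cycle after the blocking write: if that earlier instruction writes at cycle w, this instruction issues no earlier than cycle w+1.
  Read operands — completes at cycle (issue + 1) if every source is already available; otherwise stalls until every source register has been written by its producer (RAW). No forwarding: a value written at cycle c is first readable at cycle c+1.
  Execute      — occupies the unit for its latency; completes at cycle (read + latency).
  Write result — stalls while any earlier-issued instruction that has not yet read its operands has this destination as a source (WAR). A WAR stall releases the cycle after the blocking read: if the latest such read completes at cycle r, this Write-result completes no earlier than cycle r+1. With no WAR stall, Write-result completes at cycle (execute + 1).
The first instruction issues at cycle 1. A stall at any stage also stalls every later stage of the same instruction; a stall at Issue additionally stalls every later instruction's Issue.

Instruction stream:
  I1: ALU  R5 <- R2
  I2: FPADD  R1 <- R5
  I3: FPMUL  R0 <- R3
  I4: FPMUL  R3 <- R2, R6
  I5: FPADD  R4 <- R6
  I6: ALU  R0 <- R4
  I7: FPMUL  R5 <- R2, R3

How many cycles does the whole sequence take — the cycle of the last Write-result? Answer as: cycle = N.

cycle 1: issue I1 (ALU)
cycle 2: I1 read-ops, issue I2 (FPADD)
cycle 3: I1 finished on ALU, issue I3 (FPMUL)
cycle 4: I1→R5, I3 read-ops
cycle 5: I2 read-ops
cycle 8: I2 finished on FPADD
cycle 9: I2→R1, I3 finished on FPMUL
cycle 10: I3→R0
cycle 11: issue I4 (FPMUL)
cycle 12: I4 read-ops, issue I5 (FPADD)
cycle 13: I5 read-ops, issue I6 (ALU)
cycle 16: I5 finished on FPADD
cycle 17: I4 finished on FPMUL, I5→R4
cycle 18: I4→R3, I6 read-ops
cycle 19: I6 finished on ALU, issue I7 (FPMUL)
cycle 20: I6→R0, I7 read-ops
cycle 25: I7 finished on FPMUL
cycle 26: I7→R5

cycle = 26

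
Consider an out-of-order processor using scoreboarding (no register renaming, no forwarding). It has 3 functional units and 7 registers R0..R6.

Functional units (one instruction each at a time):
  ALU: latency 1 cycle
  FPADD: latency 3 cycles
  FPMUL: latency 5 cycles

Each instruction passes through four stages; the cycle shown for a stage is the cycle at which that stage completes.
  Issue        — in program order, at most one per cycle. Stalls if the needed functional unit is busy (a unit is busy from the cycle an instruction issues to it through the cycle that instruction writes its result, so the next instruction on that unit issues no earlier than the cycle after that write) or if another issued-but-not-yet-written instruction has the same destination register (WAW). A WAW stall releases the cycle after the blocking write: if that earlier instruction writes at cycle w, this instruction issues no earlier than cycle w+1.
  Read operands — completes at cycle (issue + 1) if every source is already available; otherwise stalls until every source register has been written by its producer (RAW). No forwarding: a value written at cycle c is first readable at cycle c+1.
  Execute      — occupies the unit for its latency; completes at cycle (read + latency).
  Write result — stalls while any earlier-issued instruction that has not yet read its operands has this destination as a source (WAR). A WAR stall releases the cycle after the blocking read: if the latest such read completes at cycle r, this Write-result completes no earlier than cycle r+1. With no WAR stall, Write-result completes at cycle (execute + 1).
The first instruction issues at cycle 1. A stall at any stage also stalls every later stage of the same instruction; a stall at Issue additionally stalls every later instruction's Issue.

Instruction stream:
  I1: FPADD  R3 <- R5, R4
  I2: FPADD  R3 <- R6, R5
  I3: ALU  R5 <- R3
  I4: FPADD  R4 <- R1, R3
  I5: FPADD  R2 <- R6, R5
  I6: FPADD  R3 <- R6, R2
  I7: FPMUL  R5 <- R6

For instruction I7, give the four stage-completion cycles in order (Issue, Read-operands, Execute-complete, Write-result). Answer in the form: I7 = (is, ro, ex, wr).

I7 = (26, 27, 32, 33)

I1: IS=1 RO=2 EX=5 WR=6
I2: IS=7 RO=8 EX=11 WR=12  [struct: FPADD busy until I1 writes@6]
I3: IS=8 RO=13 EX=14 WR=15  [RAW R3: wait I2 write@12]
I4: IS=13 RO=14 EX=17 WR=18  [struct: FPADD busy until I2 writes@12]
I5: IS=19 RO=20 EX=23 WR=24  [struct: FPADD busy until I4 writes@18]
I6: IS=25 RO=26 EX=29 WR=30  [struct: FPADD busy until I5 writes@24]
I7: IS=26 RO=27 EX=32 WR=33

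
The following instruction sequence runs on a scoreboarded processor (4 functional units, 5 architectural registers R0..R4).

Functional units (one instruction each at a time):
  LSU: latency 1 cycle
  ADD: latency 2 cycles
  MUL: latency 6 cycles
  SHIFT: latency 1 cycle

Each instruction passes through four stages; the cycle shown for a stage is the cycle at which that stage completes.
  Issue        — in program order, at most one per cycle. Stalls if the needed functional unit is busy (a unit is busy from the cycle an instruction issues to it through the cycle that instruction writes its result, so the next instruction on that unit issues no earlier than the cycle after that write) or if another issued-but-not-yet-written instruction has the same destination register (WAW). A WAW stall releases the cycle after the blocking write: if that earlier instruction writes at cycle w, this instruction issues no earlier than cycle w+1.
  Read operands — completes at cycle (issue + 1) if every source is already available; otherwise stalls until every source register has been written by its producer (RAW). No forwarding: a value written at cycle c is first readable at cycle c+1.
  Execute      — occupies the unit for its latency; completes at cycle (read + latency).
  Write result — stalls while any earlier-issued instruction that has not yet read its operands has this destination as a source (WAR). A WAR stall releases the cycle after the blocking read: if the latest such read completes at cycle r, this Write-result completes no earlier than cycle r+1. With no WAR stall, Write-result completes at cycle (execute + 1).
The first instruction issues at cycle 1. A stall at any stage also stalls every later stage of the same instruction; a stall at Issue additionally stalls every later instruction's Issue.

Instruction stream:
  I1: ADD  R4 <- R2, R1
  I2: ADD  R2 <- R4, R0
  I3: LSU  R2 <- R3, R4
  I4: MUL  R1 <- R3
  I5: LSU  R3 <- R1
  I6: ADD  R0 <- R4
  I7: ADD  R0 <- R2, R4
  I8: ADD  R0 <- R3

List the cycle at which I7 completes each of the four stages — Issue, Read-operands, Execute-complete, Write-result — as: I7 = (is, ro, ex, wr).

  I1 | 1 | 2 | 4 | 5
  I2 | 6 | 7 | 9 | 10   struct: ADD busy until I1 writes@5
  I3 | 11 | 12 | 13 | 14   WAW R2: wait I2 write@10
  I4 | 12 | 13 | 19 | 20
  I5 | 15 | 21 | 22 | 23   struct: LSU busy until I3 writes@14 · RAW R1: wait I4 write@20
  I6 | 16 | 17 | 19 | 20
  I7 | 21 | 22 | 24 | 25   struct: ADD busy until I6 writes@20
  I8 | 26 | 27 | 29 | 30   struct: ADD busy until I7 writes@25

I7 = (21, 22, 24, 25)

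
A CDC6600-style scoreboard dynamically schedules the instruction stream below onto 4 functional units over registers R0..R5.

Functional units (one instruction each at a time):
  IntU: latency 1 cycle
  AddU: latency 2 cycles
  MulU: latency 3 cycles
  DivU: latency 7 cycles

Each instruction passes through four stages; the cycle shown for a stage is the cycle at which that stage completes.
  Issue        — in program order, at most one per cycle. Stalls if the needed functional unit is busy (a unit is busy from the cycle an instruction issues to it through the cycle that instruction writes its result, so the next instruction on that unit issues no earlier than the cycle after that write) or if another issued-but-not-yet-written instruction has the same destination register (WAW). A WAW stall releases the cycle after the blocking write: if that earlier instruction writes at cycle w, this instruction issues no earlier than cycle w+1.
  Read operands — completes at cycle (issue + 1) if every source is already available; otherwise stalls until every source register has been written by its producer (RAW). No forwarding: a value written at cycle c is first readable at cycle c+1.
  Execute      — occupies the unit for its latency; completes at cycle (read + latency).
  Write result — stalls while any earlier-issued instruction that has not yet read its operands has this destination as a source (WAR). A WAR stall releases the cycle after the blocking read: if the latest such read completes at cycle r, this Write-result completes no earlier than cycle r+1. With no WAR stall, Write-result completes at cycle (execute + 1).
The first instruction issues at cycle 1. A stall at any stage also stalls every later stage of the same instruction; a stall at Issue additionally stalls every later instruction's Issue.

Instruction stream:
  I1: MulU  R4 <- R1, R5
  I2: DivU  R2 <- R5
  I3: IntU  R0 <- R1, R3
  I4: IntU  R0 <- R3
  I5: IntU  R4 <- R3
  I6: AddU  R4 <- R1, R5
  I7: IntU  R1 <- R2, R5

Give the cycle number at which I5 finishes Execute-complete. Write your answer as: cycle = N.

cycle = 13

c1: I1 dispatched to MulU
c2: I1 operands ready | I2 dispatched to DivU
c3: I2 operands ready | I3 dispatched to IntU
c4: I3 operands ready
c5: I1 complete | I3 complete
c6: R4←I1 | R0←I3
c7: I4 dispatched to IntU
c8: I4 operands ready
c9: I4 complete
c10: I2 complete | R0←I4
c11: R2←I2 | I5 dispatched to IntU
c12: I5 operands ready
c13: I5 complete
c14: R4←I5
c15: I6 dispatched to AddU
c16: I6 operands ready | I7 dispatched to IntU
c17: I7 operands ready
c18: I6 complete | I7 complete
c19: R4←I6 | R1←I7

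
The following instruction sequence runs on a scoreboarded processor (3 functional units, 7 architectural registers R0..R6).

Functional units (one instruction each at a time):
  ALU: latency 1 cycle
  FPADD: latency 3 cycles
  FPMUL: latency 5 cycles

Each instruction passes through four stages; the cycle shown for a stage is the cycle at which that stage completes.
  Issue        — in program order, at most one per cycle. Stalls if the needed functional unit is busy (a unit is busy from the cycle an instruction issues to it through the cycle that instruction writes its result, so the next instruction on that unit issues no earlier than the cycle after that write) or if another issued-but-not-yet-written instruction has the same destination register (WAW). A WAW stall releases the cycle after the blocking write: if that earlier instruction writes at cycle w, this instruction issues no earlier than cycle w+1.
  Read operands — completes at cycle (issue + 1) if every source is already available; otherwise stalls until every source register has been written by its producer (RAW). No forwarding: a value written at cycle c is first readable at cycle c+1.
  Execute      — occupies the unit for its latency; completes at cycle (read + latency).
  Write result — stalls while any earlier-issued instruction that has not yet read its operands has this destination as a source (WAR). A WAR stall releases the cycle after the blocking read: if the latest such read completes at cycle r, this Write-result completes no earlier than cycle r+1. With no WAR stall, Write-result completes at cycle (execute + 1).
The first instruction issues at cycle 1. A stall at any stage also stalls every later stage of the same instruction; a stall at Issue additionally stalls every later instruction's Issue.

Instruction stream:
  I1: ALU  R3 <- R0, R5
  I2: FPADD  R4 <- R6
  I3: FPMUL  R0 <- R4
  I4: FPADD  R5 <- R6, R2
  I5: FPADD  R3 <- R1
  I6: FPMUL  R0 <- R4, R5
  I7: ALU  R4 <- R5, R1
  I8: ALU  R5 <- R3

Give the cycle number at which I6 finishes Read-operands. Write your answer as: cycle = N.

cycle = 16

I1 -> (1, 2, 3, 4)
I2 -> (2, 3, 6, 7)
I3 -> (3, 8, 13, 14)  // RAW R4: wait I2 write@7
I4 -> (8, 9, 12, 13)  // struct: FPADD busy until I2 writes@7
I5 -> (14, 15, 18, 19)  // struct: FPADD busy until I4 writes@13
I6 -> (15, 16, 21, 22)
I7 -> (16, 17, 18, 19)
I8 -> (20, 21, 22, 23)  // struct: ALU busy until I7 writes@19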